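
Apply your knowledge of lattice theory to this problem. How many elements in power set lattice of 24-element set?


Power set = 2^n.
2^24 = 16777216


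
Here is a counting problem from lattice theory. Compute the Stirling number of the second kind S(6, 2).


S(n,k) = k*S(n-1,k) + S(n-1,k-1).
S(5,2) = 15, S(5,1) = 1
S(6,2) = 2*15 + 1 = 30 + 1
S(6,2) = 31


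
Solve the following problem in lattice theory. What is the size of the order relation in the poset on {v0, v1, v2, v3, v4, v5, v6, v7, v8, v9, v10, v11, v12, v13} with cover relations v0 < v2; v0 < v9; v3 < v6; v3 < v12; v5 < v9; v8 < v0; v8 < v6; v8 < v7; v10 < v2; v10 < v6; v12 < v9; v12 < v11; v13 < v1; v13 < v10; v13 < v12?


The order relation is {(a,b) : a <= b}, reflexive so it includes (a,a).
Examples: (v0,v0), (v0,v2), (v0,v9), (v1,v1), (v10,v10), ...
Total ordered pairs: 37


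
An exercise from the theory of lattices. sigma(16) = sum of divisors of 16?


sigma(n) = sum of divisors.
Divisors of 16: [1, 2, 4, 8, 16]
Sum = 31


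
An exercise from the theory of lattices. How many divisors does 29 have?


Divisors of 29: [1, 29]
Count: 2


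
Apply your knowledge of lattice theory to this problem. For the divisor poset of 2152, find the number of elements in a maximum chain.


A chain is a totally ordered subset; we count the number of elements in a maximum chain.
Compute, for each element x, the size of the longest chain ending at x:
  1: 1
  2: 2
  269: 2
  4: 3
  8: 4
  538: 3
  ...
A maximum chain: 1 < 2 < 4 < 8 < 2152
Number of elements in the longest chain: 5


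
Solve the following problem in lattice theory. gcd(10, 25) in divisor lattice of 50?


Meet=gcd.
gcd(10,25)=5


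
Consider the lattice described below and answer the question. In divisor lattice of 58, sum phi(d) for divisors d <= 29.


Divisors of 58 up to 29: [1, 2, 29]
phi values: [1, 1, 28]
Sum = 30


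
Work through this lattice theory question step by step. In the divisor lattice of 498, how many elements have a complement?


An element a is complemented if some b has a meet b = bottom, a join b = top.
a is complemented iff gcd(a, n/a)=1, i.e. a is a unitary divisor of 498.
Complemented elements: 1, 2, 3, 6, 83, 166, ... (2 more)
Count: 8


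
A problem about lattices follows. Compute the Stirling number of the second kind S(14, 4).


S(n,k) = k*S(n-1,k) + S(n-1,k-1).
S(13,4) = 2532530, S(13,3) = 261625
S(14,4) = 4*2532530 + 261625 = 10130120 + 261625
S(14,4) = 10391745


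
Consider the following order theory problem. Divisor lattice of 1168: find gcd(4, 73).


In a divisor lattice, meet = gcd (greatest common divisor).
By Euclidean algorithm or factoring: gcd(4,73) = 1


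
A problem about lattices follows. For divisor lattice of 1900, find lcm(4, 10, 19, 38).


In a divisor lattice, join = lcm (least common multiple).
Compute lcm iteratively: start with first element, then lcm(current, next).
Elements: [4, 10, 19, 38]
lcm(4,10) = 20
lcm(20,19) = 380
lcm(380,38) = 380
Final lcm = 380


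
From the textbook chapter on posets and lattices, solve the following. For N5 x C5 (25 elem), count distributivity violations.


Distributive law: a ^ (b v c) = (a ^ b) v (a ^ c).
Check all 25^3 = 15625 ordered triples (a,b,c).
  e.g. a=(b,0), b=(a,0), c=(c,0): lhs=(b,0) != rhs=(a,0)
  e.g. a=(b,0), b=(a,0), c=(c,1): lhs=(b,0) != rhs=(a,0)
Total violating triples: 250


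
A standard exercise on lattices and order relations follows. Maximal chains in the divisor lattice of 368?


A maximal chain goes from the minimum element to a maximal element via cover relations.
Counting all min-to-max paths in the cover graph.
Total maximal chains: 5


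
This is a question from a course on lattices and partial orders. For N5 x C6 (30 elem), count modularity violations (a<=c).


Modular law: if a <= c then a v (b ^ c) = (a v b) ^ c.
Check all triples (a,b,c) with a <= c among 30 elements.
  e.g. a=(a,0), b=(c,0), c=(b,0): lhs=(a,0) != rhs=(b,0)
  e.g. a=(a,0), b=(c,1), c=(b,0): lhs=(a,0) != rhs=(b,0)
Total violating triples: 126


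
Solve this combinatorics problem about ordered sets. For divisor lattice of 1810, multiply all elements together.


Divisors of 1810: [1, 2, 5, 10, 181, 362, 905, 1810]
Product = n^(d(n)/2) = 1810^(8/2)
Product = 10732831210000


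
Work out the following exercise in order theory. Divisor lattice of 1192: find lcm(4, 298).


In a divisor lattice, join = lcm (least common multiple).
gcd(4,298) = 2
lcm(4,298) = 4*298/gcd = 1192/2 = 596


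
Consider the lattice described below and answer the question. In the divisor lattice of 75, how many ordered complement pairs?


Complement pair (a,b): a meet b = bottom, a join b = top.
Here: gcd(a,b)=1 and lcm(a,b)=75, i.e. a*b=75 with a,b coprime.
Pairs found: (1,75), (3,25), (25,3), (75,1)
Total ordered pairs: 4


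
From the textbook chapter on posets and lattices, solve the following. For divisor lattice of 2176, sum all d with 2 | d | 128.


Interval [2,128] in divisors of 2176: [2, 4, 8, 16, 32, 64, 128]
Sum = 254


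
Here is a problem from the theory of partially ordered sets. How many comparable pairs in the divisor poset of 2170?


A comparable pair {a,b} has a < b or b < a in the order.
Count unordered pairs where one element is strictly below the other.
Examples: {1,2}, {1,5}, {1,7}, {1,10}, ...
Total comparable pairs: 65


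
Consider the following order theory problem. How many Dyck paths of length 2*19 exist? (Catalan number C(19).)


C(n) = C(2n, n) / (n+1).
C(38, 19) = 35345263800
C(19) = 35345263800 / 20 = 1767263190


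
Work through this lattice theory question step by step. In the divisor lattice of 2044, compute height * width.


Height = length of longest chain minus 1; width = size of largest antichain.
A maximum chain: 1 | 73 | 511 | 1022 | 2044  (height 4).
A maximum antichain: {4, 14, 146, 511}  (width 4).
Product = 4 * 4 = 16


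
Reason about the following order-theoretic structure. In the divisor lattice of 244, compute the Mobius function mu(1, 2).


In a divisor lattice, mu(a,b) = mu(b/a) where mu is the classical Mobius function.
b/a = 2/1 = 2
Prime factorization of 2: primes [2]
2 is squarefree with 1 prime factor(s), so mu(2) = (-1)^1 = -1


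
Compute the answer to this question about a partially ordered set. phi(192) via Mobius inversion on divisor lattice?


phi(n) = n * prod_{p|n} (1 - 1/p).
Prime divisors of 192: [2, 3]
phi(192) = 192 * (1 - 1/2) * (1 - 1/3)
phi(192) = 64


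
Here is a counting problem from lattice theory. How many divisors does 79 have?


Divisors of 79: [1, 79]
Count: 2


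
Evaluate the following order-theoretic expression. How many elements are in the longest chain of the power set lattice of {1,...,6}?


A chain is a totally ordered subset; we count the number of elements in a maximum chain.
Compute, for each element x, the size of the longest chain ending at x:
  {}: 1
  {1}: 2
  {2}: 2
  {3}: 2
  {4}: 2
  {5}: 2
  ...
A maximum chain: {} < {1} < {1,2} < {1,2,3} < {1,2,3,4} < {1,2,3,4,5} < {1,2,3,4,5,6}
Number of elements in the longest chain: 7


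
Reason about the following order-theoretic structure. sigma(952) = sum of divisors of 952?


sigma(n) = sum of divisors.
Divisors of 952: [1, 2, 4, 7, 8, 14, 17, 28, 34, 56, 68, 119, 136, 238, 476, 952]
Sum = 2160


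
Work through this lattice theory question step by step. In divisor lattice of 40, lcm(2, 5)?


Join=lcm.
gcd(2,5)=1
lcm=10


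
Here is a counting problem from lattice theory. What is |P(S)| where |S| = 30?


Power set = 2^n.
2^30 = 1073741824


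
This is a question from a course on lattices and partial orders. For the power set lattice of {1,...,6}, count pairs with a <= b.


The order relation is {(a,b) : a <= b}, reflexive so it includes (a,a).
Examples: ({},{}), ({},{1,2}), ({},{1,2,3}), ({},{1,2,3,4}), ({},{1,2,3,4,5}), ...
Total ordered pairs: 729


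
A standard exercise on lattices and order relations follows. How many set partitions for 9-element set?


B(n) = number of set partitions of an n-element set.
B(n) satisfies the recurrence: B(n+1) = sum_k C(n,k)*B(k).
B(9) = 21147


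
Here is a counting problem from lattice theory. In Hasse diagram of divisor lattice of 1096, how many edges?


A cover relation a -< b holds when a < b with no c strictly between.
Cover relations:
  1 -< 2
  1 -< 137
  2 -< 4
  2 -< 274
  4 -< 8
  4 -< 548
  8 -< 1096
  137 -< 274
  ...2 more
Total: 10


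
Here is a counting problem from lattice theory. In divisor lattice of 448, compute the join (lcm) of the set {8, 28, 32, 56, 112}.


In a divisor lattice, join = lcm (least common multiple).
Compute lcm iteratively: start with first element, then lcm(current, next).
Elements: [8, 28, 32, 56, 112]
lcm(8,28) = 56
lcm(56,32) = 224
lcm(224,56) = 224
lcm(224,112) = 224
Final lcm = 224


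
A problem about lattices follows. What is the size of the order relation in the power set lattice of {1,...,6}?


The order relation is {(a,b) : a <= b}, reflexive so it includes (a,a).
Examples: ({},{}), ({},{1,2}), ({},{1,2,3}), ({},{1,2,3,4}), ({},{1,2,3,4,5}), ...
Total ordered pairs: 729


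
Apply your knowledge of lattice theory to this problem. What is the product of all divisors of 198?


Divisors of 198: [1, 2, 3, 6, 9, 11, 18, 22, 33, 66, 99, 198]
Product = n^(d(n)/2) = 198^(12/2)
Product = 60254729561664


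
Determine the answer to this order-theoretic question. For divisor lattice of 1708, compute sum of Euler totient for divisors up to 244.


Divisors of 1708 up to 244: [1, 2, 4, 7, 14, 28, 61, 122, 244]
phi values: [1, 1, 2, 6, 6, 12, 60, 60, 120]
Sum = 268


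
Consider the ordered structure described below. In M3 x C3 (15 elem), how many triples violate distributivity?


Distributive law: a ^ (b v c) = (a ^ b) v (a ^ c).
Check all 15^3 = 3375 ordered triples (a,b,c).
  e.g. a=(a1,0), b=(a2,0), c=(a3,0): lhs=(a1,0) != rhs=(0,0)
  e.g. a=(a1,0), b=(a2,0), c=(a3,1): lhs=(a1,0) != rhs=(0,0)
Total violating triples: 162


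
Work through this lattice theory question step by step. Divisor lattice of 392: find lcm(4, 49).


In a divisor lattice, join = lcm (least common multiple).
gcd(4,49) = 1
lcm(4,49) = 4*49/gcd = 196/1 = 196


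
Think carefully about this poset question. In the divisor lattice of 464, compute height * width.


Height = length of longest chain minus 1; width = size of largest antichain.
A maximum chain: 1 | 29 | 58 | 116 | 232 | 464  (height 5).
A maximum antichain: {2, 29}  (width 2).
Product = 5 * 2 = 10


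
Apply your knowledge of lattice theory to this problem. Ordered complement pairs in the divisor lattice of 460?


Complement pair (a,b): a meet b = bottom, a join b = top.
Here: gcd(a,b)=1 and lcm(a,b)=460, i.e. a*b=460 with a,b coprime.
Pairs found: (1,460), (4,115), (5,92), (20,23), ... (4 more)
Total ordered pairs: 8


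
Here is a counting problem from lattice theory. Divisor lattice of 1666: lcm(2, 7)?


Join=lcm.
gcd(2,7)=1
lcm=14


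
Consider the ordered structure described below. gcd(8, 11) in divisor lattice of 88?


Meet=gcd.
gcd(8,11)=1


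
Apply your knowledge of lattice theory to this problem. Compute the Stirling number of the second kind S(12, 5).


S(n,k) = k*S(n-1,k) + S(n-1,k-1).
S(11,5) = 246730, S(11,4) = 145750
S(12,5) = 5*246730 + 145750 = 1233650 + 145750
S(12,5) = 1379400


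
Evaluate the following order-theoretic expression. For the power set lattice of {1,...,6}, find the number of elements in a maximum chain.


A chain is a totally ordered subset; we count the number of elements in a maximum chain.
Compute, for each element x, the size of the longest chain ending at x:
  {}: 1
  {1}: 2
  {2}: 2
  {3}: 2
  {4}: 2
  {5}: 2
  ...
A maximum chain: {} < {1} < {1,2} < {1,2,3} < {1,2,3,4} < {1,2,3,4,5} < {1,2,3,4,5,6}
Number of elements in the longest chain: 7


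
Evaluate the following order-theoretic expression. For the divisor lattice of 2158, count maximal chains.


A maximal chain goes from the minimum element to a maximal element via cover relations.
Counting all min-to-max paths in the cover graph.
Total maximal chains: 6


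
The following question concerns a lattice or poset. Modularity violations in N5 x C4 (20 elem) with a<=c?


Modular law: if a <= c then a v (b ^ c) = (a v b) ^ c.
Check all triples (a,b,c) with a <= c among 20 elements.
  e.g. a=(a,0), b=(c,0), c=(b,0): lhs=(a,0) != rhs=(b,0)
  e.g. a=(a,0), b=(c,1), c=(b,0): lhs=(a,0) != rhs=(b,0)
Total violating triples: 40


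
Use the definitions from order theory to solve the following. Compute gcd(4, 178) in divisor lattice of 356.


In a divisor lattice, meet = gcd (greatest common divisor).
By Euclidean algorithm or factoring: gcd(4,178) = 2


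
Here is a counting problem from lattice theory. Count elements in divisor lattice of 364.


Divisors of 364: [1, 2, 4, 7, 13, 14, 26, 28, 52, 91, 182, 364]
Count: 12


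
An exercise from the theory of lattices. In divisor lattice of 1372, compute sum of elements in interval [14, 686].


Interval [14,686] in divisors of 1372: [14, 98, 686]
Sum = 798


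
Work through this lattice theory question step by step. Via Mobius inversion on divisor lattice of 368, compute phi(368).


phi(n) = n * prod_{p|n} (1 - 1/p).
Prime divisors of 368: [2, 23]
phi(368) = 368 * (1 - 1/2) * (1 - 1/23)
phi(368) = 176


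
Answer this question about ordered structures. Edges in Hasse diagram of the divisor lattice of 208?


A cover relation a -< b holds when a < b with no c strictly between.
Cover relations:
  1 -< 2
  1 -< 13
  2 -< 4
  2 -< 26
  4 -< 8
  4 -< 52
  8 -< 16
  8 -< 104
  ...5 more
Total: 13


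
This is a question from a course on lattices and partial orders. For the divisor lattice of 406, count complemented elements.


An element a is complemented if some b has a meet b = bottom, a join b = top.
a is complemented iff gcd(a, n/a)=1, i.e. a is a unitary divisor of 406.
Complemented elements: 1, 2, 7, 14, 29, 58, ... (2 more)
Count: 8


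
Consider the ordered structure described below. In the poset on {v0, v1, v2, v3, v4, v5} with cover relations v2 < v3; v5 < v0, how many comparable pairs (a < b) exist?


A comparable pair {a,b} has a < b or b < a in the order.
Count unordered pairs where one element is strictly below the other.
Examples: {v0,v5}, {v2,v3}
Total comparable pairs: 2


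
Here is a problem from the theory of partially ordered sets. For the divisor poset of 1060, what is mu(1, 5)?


In a divisor lattice, mu(a,b) = mu(b/a) where mu is the classical Mobius function.
b/a = 5/1 = 5
Prime factorization of 5: primes [5]
5 is squarefree with 1 prime factor(s), so mu(5) = (-1)^1 = -1


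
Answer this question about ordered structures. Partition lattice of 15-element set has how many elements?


B(n) = number of set partitions of an n-element set.
B(n) satisfies the recurrence: B(n+1) = sum_k C(n,k)*B(k).
B(15) = 1382958545


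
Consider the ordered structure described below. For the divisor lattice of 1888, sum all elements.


sigma(n) = sum of divisors.
Divisors of 1888: [1, 2, 4, 8, 16, 32, 59, 118, 236, 472, 944, 1888]
Sum = 3780


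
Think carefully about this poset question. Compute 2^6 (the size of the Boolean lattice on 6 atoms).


Power set = 2^n.
2^6 = 64


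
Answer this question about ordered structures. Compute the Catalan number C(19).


C(n) = C(2n, n) / (n+1).
C(38, 19) = 35345263800
C(19) = 35345263800 / 20 = 1767263190


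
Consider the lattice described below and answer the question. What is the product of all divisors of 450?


Divisors of 450: [1, 2, 3, 5, 6, 9, 10, 15, 18, 25, 30, 45, 50, 75, 90, 150, 225, 450]
Product = n^(d(n)/2) = 450^(18/2)
Product = 756680642578125000000000


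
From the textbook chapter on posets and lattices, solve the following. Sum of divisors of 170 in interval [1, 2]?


Interval [1,2] in divisors of 170: [1, 2]
Sum = 3


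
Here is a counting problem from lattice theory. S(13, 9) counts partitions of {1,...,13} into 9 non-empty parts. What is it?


S(n,k) = k*S(n-1,k) + S(n-1,k-1).
S(12,9) = 22275, S(12,8) = 159027
S(13,9) = 9*22275 + 159027 = 200475 + 159027
S(13,9) = 359502


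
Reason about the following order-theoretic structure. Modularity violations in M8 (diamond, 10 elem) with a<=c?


Modular law: if a <= c then a v (b ^ c) = (a v b) ^ c.
Check all triples (a,b,c) with a <= c among 10 elements.
This lattice is modular (diamonds M_m and their chain-products are modular).
Total violating triples: 0


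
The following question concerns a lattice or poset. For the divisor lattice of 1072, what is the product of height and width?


Height = length of longest chain minus 1; width = size of largest antichain.
A maximum chain: 1 | 67 | 134 | 268 | 536 | 1072  (height 5).
A maximum antichain: {2, 67}  (width 2).
Product = 5 * 2 = 10


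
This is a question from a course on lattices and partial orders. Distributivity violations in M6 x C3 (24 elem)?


Distributive law: a ^ (b v c) = (a ^ b) v (a ^ c).
Check all 24^3 = 13824 ordered triples (a,b,c).
  e.g. a=(a1,0), b=(a2,0), c=(a3,0): lhs=(a1,0) != rhs=(0,0)
  e.g. a=(a1,0), b=(a2,0), c=(a3,1): lhs=(a1,0) != rhs=(0,0)
Total violating triples: 3240


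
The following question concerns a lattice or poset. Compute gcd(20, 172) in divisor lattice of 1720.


In a divisor lattice, meet = gcd (greatest common divisor).
By Euclidean algorithm or factoring: gcd(20,172) = 4


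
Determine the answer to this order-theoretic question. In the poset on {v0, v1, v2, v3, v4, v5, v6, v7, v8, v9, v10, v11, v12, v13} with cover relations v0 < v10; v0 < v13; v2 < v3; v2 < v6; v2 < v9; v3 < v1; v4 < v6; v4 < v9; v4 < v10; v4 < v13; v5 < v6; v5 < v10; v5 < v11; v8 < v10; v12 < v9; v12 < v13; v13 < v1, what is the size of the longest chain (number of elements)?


A chain is a totally ordered subset; we count the number of elements in a maximum chain.
Compute, for each element x, the size of the longest chain ending at x:
  v0: 1
  v2: 1
  v4: 1
  v5: 1
  v7: 1
  v8: 1
  ...
A maximum chain: v2 < v3 < v1
Number of elements in the longest chain: 3


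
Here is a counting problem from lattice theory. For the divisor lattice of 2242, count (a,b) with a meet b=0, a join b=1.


Complement pair (a,b): a meet b = bottom, a join b = top.
Here: gcd(a,b)=1 and lcm(a,b)=2242, i.e. a*b=2242 with a,b coprime.
Pairs found: (1,2242), (2,1121), (19,118), (38,59), ... (4 more)
Total ordered pairs: 8


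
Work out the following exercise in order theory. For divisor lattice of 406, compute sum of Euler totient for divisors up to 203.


Divisors of 406 up to 203: [1, 2, 7, 14, 29, 58, 203]
phi values: [1, 1, 6, 6, 28, 28, 168]
Sum = 238


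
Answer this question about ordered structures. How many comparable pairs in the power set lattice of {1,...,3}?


A comparable pair {a,b} has a < b or b < a in the order.
Count unordered pairs where one element is strictly below the other.
Examples: {{},{1}}, {{},{2}}, {{},{3}}, {{},{1,2}}, ...
Total comparable pairs: 19


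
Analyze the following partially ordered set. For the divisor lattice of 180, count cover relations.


A cover relation a -< b holds when a < b with no c strictly between.
Cover relations:
  1 -< 2
  1 -< 3
  1 -< 5
  2 -< 4
  2 -< 6
  2 -< 10
  3 -< 6
  3 -< 9
  ...25 more
Total: 33


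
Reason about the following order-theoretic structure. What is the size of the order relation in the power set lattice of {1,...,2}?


The order relation is {(a,b) : a <= b}, reflexive so it includes (a,a).
Examples: ({},{}), ({},{1,2}), ({},{1}), ({},{2}), ({1,2},{1,2}), ...
Total ordered pairs: 9


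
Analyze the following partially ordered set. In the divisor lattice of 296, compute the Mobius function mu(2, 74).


In a divisor lattice, mu(a,b) = mu(b/a) where mu is the classical Mobius function.
b/a = 74/2 = 37
Prime factorization of 37: primes [37]
37 is squarefree with 1 prime factor(s), so mu(37) = (-1)^1 = -1


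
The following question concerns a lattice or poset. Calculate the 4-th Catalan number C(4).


C(n) = C(2n, n) / (n+1).
C(8, 4) = 70
C(4) = 70 / 5 = 14


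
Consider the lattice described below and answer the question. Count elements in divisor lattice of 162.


Divisors of 162: [1, 2, 3, 6, 9, 18, 27, 54, 81, 162]
Count: 10


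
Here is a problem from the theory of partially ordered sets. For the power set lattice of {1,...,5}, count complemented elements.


An element a is complemented if some b has a meet b = bottom, a join b = top.
every subset A has complement S\A, so all elements are complemented.
Complemented elements: {}, {1}, {2}, {3}, {4}, {5}, ... (26 more)
Count: 32


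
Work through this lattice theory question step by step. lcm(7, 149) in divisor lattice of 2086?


Join=lcm.
gcd(7,149)=1
lcm=1043


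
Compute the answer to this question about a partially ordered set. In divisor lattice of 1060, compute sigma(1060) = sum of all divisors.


sigma(n) = sum of divisors.
Divisors of 1060: [1, 2, 4, 5, 10, 20, 53, 106, 212, 265, 530, 1060]
Sum = 2268


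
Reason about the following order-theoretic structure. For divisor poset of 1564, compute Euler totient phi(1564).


phi(n) = n * prod_{p|n} (1 - 1/p).
Prime divisors of 1564: [2, 17, 23]
phi(1564) = 1564 * (1 - 1/2) * (1 - 1/17) * (1 - 1/23)
phi(1564) = 704


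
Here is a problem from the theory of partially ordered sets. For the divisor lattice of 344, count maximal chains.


A maximal chain goes from the minimum element to a maximal element via cover relations.
Counting all min-to-max paths in the cover graph.
Total maximal chains: 4


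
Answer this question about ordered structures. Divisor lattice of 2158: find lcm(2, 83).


In a divisor lattice, join = lcm (least common multiple).
gcd(2,83) = 1
lcm(2,83) = 2*83/gcd = 166/1 = 166


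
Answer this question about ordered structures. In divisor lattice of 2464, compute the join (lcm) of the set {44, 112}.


In a divisor lattice, join = lcm (least common multiple).
Compute lcm iteratively: start with first element, then lcm(current, next).
Elements: [44, 112]
lcm(44,112) = 1232
Final lcm = 1232


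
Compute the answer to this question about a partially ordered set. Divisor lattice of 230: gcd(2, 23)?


Meet=gcd.
gcd(2,23)=1


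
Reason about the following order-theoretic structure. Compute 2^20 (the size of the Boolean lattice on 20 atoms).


Power set = 2^n.
2^20 = 1048576


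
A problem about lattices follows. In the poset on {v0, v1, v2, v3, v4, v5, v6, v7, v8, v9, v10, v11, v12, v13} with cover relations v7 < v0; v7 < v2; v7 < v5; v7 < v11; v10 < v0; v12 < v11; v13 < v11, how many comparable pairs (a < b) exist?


A comparable pair {a,b} has a < b or b < a in the order.
Count unordered pairs where one element is strictly below the other.
Examples: {v0,v7}, {v0,v10}, {v2,v7}, {v5,v7}, ...
Total comparable pairs: 7


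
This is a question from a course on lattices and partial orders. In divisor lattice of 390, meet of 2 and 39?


In a divisor lattice, meet = gcd (greatest common divisor).
By Euclidean algorithm or factoring: gcd(2,39) = 1


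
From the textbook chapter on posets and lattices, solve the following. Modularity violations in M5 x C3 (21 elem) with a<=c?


Modular law: if a <= c then a v (b ^ c) = (a v b) ^ c.
Check all triples (a,b,c) with a <= c among 21 elements.
This lattice is modular (diamonds M_m and their chain-products are modular).
Total violating triples: 0


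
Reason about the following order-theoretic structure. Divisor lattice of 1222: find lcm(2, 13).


In a divisor lattice, join = lcm (least common multiple).
gcd(2,13) = 1
lcm(2,13) = 2*13/gcd = 26/1 = 26


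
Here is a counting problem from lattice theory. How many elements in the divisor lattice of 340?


Divisors of 340: [1, 2, 4, 5, 10, 17, 20, 34, 68, 85, 170, 340]
Count: 12


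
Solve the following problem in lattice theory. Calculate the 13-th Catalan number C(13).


C(n) = C(2n, n) / (n+1).
C(26, 13) = 10400600
C(13) = 10400600 / 14 = 742900


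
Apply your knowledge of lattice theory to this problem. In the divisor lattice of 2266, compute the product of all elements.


Divisors of 2266: [1, 2, 11, 22, 103, 206, 1133, 2266]
Product = n^(d(n)/2) = 2266^(8/2)
Product = 26365719179536


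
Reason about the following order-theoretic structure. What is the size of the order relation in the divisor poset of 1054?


The order relation is {(a,b) : a <= b}, reflexive so it includes (a,a).
Examples: (1,1), (1,1054), (1,17), (1,2), (1,31), ...
Total ordered pairs: 27


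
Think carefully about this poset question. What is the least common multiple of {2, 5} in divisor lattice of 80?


In a divisor lattice, join = lcm (least common multiple).
Compute lcm iteratively: start with first element, then lcm(current, next).
Elements: [2, 5]
lcm(2,5) = 10
Final lcm = 10


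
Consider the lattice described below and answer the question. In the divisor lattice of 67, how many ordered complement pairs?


Complement pair (a,b): a meet b = bottom, a join b = top.
Here: gcd(a,b)=1 and lcm(a,b)=67, i.e. a*b=67 with a,b coprime.
Pairs found: (1,67), (67,1)
Total ordered pairs: 2


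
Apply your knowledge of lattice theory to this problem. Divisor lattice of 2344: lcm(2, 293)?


Join=lcm.
gcd(2,293)=1
lcm=586


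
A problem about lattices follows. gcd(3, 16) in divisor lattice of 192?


Meet=gcd.
gcd(3,16)=1


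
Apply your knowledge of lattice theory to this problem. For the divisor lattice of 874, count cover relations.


A cover relation a -< b holds when a < b with no c strictly between.
Cover relations:
  1 -< 2
  1 -< 19
  1 -< 23
  2 -< 38
  2 -< 46
  19 -< 38
  19 -< 437
  23 -< 46
  ...4 more
Total: 12


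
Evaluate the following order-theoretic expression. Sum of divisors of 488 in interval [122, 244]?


Interval [122,244] in divisors of 488: [122, 244]
Sum = 366


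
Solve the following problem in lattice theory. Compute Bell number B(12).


B(n) = number of set partitions of an n-element set.
B(n) satisfies the recurrence: B(n+1) = sum_k C(n,k)*B(k).
B(12) = 4213597


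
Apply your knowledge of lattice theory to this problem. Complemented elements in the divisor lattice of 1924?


An element a is complemented if some b has a meet b = bottom, a join b = top.
a is complemented iff gcd(a, n/a)=1, i.e. a is a unitary divisor of 1924.
Complemented elements: 1, 4, 13, 37, 52, 148, ... (2 more)
Count: 8


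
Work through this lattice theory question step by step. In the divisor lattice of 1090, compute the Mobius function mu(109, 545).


In a divisor lattice, mu(a,b) = mu(b/a) where mu is the classical Mobius function.
b/a = 545/109 = 5
Prime factorization of 5: primes [5]
5 is squarefree with 1 prime factor(s), so mu(5) = (-1)^1 = -1


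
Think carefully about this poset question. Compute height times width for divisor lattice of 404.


Height = length of longest chain minus 1; width = size of largest antichain.
A maximum chain: 1 | 101 | 202 | 404  (height 3).
A maximum antichain: {2, 101}  (width 2).
Product = 3 * 2 = 6


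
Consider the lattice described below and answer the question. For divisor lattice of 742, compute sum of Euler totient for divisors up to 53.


Divisors of 742 up to 53: [1, 2, 7, 14, 53]
phi values: [1, 1, 6, 6, 52]
Sum = 66


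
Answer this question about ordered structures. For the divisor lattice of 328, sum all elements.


sigma(n) = sum of divisors.
Divisors of 328: [1, 2, 4, 8, 41, 82, 164, 328]
Sum = 630


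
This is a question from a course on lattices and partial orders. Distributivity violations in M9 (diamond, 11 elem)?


Distributive law: a ^ (b v c) = (a ^ b) v (a ^ c).
Check all 11^3 = 1331 ordered triples (a,b,c).
  e.g. a=a1, b=a2, c=a3: lhs=a1 != rhs=0
  e.g. a=a1, b=a2, c=a4: lhs=a1 != rhs=0
Total violating triples: 504


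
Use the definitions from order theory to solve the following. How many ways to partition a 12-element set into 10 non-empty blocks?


S(n,k) = k*S(n-1,k) + S(n-1,k-1).
S(11,10) = 55, S(11,9) = 1155
S(12,10) = 10*55 + 1155 = 550 + 1155
S(12,10) = 1705


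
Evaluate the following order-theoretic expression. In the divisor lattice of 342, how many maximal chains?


A maximal chain goes from the minimum element to a maximal element via cover relations.
Counting all min-to-max paths in the cover graph.
Total maximal chains: 12


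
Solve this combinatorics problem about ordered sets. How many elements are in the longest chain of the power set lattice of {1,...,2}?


A chain is a totally ordered subset; we count the number of elements in a maximum chain.
Compute, for each element x, the size of the longest chain ending at x:
  {}: 1
  {1}: 2
  {2}: 2
  {1,2}: 3
A maximum chain: {} < {1} < {1,2}
Number of elements in the longest chain: 3


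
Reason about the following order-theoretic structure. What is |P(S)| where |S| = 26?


Power set = 2^n.
2^26 = 67108864


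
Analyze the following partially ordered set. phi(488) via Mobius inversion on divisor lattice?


phi(n) = n * prod_{p|n} (1 - 1/p).
Prime divisors of 488: [2, 61]
phi(488) = 488 * (1 - 1/2) * (1 - 1/61)
phi(488) = 240


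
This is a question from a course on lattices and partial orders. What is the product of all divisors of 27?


Divisors of 27: [1, 3, 9, 27]
Product = n^(d(n)/2) = 27^(4/2)
Product = 729


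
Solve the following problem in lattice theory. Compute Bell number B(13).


B(n) = number of set partitions of an n-element set.
B(n) satisfies the recurrence: B(n+1) = sum_k C(n,k)*B(k).
B(13) = 27644437


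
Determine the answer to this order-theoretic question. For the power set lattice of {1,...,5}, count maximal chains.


A maximal chain goes from the minimum element to a maximal element via cover relations.
Counting all min-to-max paths in the cover graph.
Total maximal chains: 120


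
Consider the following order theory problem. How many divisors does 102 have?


Divisors of 102: [1, 2, 3, 6, 17, 34, 51, 102]
Count: 8


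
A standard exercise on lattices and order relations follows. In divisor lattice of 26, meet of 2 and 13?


In a divisor lattice, meet = gcd (greatest common divisor).
By Euclidean algorithm or factoring: gcd(2,13) = 1


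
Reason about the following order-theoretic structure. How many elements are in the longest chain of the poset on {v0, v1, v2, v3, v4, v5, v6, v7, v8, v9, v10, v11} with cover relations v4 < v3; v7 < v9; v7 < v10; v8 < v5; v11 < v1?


A chain is a totally ordered subset; we count the number of elements in a maximum chain.
Compute, for each element x, the size of the longest chain ending at x:
  v0: 1
  v2: 1
  v4: 1
  v6: 1
  v7: 1
  v8: 1
  ...
A maximum chain: v11 < v1
Number of elements in the longest chain: 2


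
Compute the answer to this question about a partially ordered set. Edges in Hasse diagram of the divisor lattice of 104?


A cover relation a -< b holds when a < b with no c strictly between.
Cover relations:
  1 -< 2
  1 -< 13
  2 -< 4
  2 -< 26
  4 -< 8
  4 -< 52
  8 -< 104
  13 -< 26
  ...2 more
Total: 10


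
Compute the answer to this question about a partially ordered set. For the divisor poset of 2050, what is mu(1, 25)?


In a divisor lattice, mu(a,b) = mu(b/a) where mu is the classical Mobius function.
b/a = 25/1 = 25
Prime factorization of 25: primes [5]
25 is not squarefree, so mu(25) = 0


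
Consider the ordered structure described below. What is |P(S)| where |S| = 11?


Power set = 2^n.
2^11 = 2048


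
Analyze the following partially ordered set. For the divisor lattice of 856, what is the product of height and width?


Height = length of longest chain minus 1; width = size of largest antichain.
A maximum chain: 1 | 107 | 214 | 428 | 856  (height 4).
A maximum antichain: {2, 107}  (width 2).
Product = 4 * 2 = 8


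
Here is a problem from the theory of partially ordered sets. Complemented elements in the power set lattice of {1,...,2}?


An element a is complemented if some b has a meet b = bottom, a join b = top.
every subset A has complement S\A, so all elements are complemented.
Complemented elements: {}, {1}, {2}, {1,2}
Count: 4


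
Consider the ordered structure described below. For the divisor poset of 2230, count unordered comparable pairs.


A comparable pair {a,b} has a < b or b < a in the order.
Count unordered pairs where one element is strictly below the other.
Examples: {1,2}, {1,5}, {1,10}, {1,223}, ...
Total comparable pairs: 19


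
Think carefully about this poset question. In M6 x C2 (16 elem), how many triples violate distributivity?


Distributive law: a ^ (b v c) = (a ^ b) v (a ^ c).
Check all 16^3 = 4096 ordered triples (a,b,c).
  e.g. a=(a1,0), b=(a2,0), c=(a3,0): lhs=(a1,0) != rhs=(0,0)
  e.g. a=(a1,0), b=(a2,0), c=(a3,1): lhs=(a1,0) != rhs=(0,0)
Total violating triples: 960


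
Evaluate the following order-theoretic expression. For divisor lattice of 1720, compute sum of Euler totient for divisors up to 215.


Divisors of 1720 up to 215: [1, 2, 4, 5, 8, 10, 20, 40, 43, 86, 172, 215]
phi values: [1, 1, 2, 4, 4, 4, 8, 16, 42, 42, 84, 168]
Sum = 376


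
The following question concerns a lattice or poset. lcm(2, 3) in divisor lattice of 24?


Join=lcm.
gcd(2,3)=1
lcm=6


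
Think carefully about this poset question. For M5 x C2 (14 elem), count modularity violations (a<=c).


Modular law: if a <= c then a v (b ^ c) = (a v b) ^ c.
Check all triples (a,b,c) with a <= c among 14 elements.
This lattice is modular (diamonds M_m and their chain-products are modular).
Total violating triples: 0


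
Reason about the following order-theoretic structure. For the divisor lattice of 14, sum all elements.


sigma(n) = sum of divisors.
Divisors of 14: [1, 2, 7, 14]
Sum = 24


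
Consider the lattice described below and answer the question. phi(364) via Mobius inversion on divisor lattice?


phi(n) = n * prod_{p|n} (1 - 1/p).
Prime divisors of 364: [2, 7, 13]
phi(364) = 364 * (1 - 1/2) * (1 - 1/7) * (1 - 1/13)
phi(364) = 144


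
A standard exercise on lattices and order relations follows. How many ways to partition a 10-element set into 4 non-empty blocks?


S(n,k) = k*S(n-1,k) + S(n-1,k-1).
S(9,4) = 7770, S(9,3) = 3025
S(10,4) = 4*7770 + 3025 = 31080 + 3025
S(10,4) = 34105


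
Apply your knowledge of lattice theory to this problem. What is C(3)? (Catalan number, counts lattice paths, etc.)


C(n) = C(2n, n) / (n+1).
C(6, 3) = 20
C(3) = 20 / 4 = 5


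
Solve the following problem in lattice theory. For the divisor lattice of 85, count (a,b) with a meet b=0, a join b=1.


Complement pair (a,b): a meet b = bottom, a join b = top.
Here: gcd(a,b)=1 and lcm(a,b)=85, i.e. a*b=85 with a,b coprime.
Pairs found: (1,85), (5,17), (17,5), (85,1)
Total ordered pairs: 4


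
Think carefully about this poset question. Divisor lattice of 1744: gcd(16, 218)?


Meet=gcd.
gcd(16,218)=2


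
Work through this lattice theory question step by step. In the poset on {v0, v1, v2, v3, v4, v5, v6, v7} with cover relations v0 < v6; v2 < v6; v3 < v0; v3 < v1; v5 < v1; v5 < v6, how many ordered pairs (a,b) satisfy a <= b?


The order relation is {(a,b) : a <= b}, reflexive so it includes (a,a).
Examples: (v0,v0), (v0,v6), (v1,v1), (v2,v2), (v2,v6), ...
Total ordered pairs: 15


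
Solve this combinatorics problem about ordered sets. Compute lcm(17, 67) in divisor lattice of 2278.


In a divisor lattice, join = lcm (least common multiple).
gcd(17,67) = 1
lcm(17,67) = 17*67/gcd = 1139/1 = 1139


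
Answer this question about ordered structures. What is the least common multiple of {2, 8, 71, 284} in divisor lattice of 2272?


In a divisor lattice, join = lcm (least common multiple).
Compute lcm iteratively: start with first element, then lcm(current, next).
Elements: [2, 8, 71, 284]
lcm(2,8) = 8
lcm(8,71) = 568
lcm(568,284) = 568
Final lcm = 568


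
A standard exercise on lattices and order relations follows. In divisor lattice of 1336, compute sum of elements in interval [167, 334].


Interval [167,334] in divisors of 1336: [167, 334]
Sum = 501


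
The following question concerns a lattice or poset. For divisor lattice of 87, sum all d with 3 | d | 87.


Interval [3,87] in divisors of 87: [3, 87]
Sum = 90


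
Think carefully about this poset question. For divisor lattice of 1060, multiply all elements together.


Divisors of 1060: [1, 2, 4, 5, 10, 20, 53, 106, 212, 265, 530, 1060]
Product = n^(d(n)/2) = 1060^(12/2)
Product = 1418519112256000000


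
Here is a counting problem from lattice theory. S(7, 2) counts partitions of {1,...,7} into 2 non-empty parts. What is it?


S(n,k) = k*S(n-1,k) + S(n-1,k-1).
S(6,2) = 31, S(6,1) = 1
S(7,2) = 2*31 + 1 = 62 + 1
S(7,2) = 63


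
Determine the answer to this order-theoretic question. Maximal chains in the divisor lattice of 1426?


A maximal chain goes from the minimum element to a maximal element via cover relations.
Counting all min-to-max paths in the cover graph.
Total maximal chains: 6


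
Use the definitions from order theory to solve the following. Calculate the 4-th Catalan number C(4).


C(n) = C(2n, n) / (n+1).
C(8, 4) = 70
C(4) = 70 / 5 = 14


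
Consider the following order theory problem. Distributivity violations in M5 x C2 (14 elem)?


Distributive law: a ^ (b v c) = (a ^ b) v (a ^ c).
Check all 14^3 = 2744 ordered triples (a,b,c).
  e.g. a=(a1,0), b=(a2,0), c=(a3,0): lhs=(a1,0) != rhs=(0,0)
  e.g. a=(a1,0), b=(a2,0), c=(a3,1): lhs=(a1,0) != rhs=(0,0)
Total violating triples: 480


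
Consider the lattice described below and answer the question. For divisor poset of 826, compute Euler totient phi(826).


phi(n) = n * prod_{p|n} (1 - 1/p).
Prime divisors of 826: [2, 7, 59]
phi(826) = 826 * (1 - 1/2) * (1 - 1/7) * (1 - 1/59)
phi(826) = 348


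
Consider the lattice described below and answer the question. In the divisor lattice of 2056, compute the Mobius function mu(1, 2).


In a divisor lattice, mu(a,b) = mu(b/a) where mu is the classical Mobius function.
b/a = 2/1 = 2
Prime factorization of 2: primes [2]
2 is squarefree with 1 prime factor(s), so mu(2) = (-1)^1 = -1


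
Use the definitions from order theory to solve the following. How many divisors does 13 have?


Divisors of 13: [1, 13]
Count: 2


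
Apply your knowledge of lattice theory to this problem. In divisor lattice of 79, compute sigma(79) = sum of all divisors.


sigma(n) = sum of divisors.
Divisors of 79: [1, 79]
Sum = 80


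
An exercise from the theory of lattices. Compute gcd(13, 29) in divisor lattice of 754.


In a divisor lattice, meet = gcd (greatest common divisor).
By Euclidean algorithm or factoring: gcd(13,29) = 1


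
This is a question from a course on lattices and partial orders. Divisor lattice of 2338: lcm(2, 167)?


Join=lcm.
gcd(2,167)=1
lcm=334


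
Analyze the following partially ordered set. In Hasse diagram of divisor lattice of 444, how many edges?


A cover relation a -< b holds when a < b with no c strictly between.
Cover relations:
  1 -< 2
  1 -< 3
  1 -< 37
  2 -< 4
  2 -< 6
  2 -< 74
  3 -< 6
  3 -< 111
  ...12 more
Total: 20


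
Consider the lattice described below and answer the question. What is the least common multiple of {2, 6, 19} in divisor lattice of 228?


In a divisor lattice, join = lcm (least common multiple).
Compute lcm iteratively: start with first element, then lcm(current, next).
Elements: [2, 6, 19]
lcm(2,6) = 6
lcm(6,19) = 114
Final lcm = 114


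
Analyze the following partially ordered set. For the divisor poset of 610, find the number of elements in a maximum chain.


A chain is a totally ordered subset; we count the number of elements in a maximum chain.
Compute, for each element x, the size of the longest chain ending at x:
  1: 1
  2: 2
  5: 2
  61: 2
  10: 3
  122: 3
  ...
A maximum chain: 1 < 2 < 10 < 610
Number of elements in the longest chain: 4
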